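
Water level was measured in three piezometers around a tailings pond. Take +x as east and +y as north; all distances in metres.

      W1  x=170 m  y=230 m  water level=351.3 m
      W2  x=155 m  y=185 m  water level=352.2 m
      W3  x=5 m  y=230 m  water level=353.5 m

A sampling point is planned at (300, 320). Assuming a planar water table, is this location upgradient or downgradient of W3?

downgradient

Differences from W1: to W2 (Δx, Δy, Δh) = (-15, -45, +0.9); to W3 = (-165, 0, +2.2).
Determinant of the coordinate differences = (-15)·0 − (-165)·(-45) = -7425.
∂h/∂x = [(+0.9)·0 − (+2.2)·(-45)] / -7425 = -0.01333
∂h/∂y = [(-15)·(+2.2) − (-165)·(+0.9)] / -7425 = -0.01556
Head at (300, 320) = 351.3 + (-0.01333)·(130) + (-0.01556)·(90) = 348.17 m.
That is lower than the 353.5 m at W3, so the point is downgradient.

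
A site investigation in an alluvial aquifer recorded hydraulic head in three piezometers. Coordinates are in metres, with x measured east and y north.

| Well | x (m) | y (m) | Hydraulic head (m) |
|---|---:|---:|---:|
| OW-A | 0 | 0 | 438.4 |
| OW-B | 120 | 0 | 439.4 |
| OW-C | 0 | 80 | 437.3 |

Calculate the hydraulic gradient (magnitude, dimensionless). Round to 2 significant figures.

0.016

∂h/∂x = (439.4 − 438.4) / (120 − 0) = +0.008333
∂h/∂y = (437.3 − 438.4) / (80 − 0) = -0.01375
|∇h| = √(0.008333² + -0.01375²) = 0.01608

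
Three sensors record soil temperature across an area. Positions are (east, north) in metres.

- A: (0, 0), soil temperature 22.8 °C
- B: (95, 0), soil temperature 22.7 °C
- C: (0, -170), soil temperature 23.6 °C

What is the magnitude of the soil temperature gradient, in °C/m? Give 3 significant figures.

∂T/∂x = (22.7 − 22.8) / (95 − 0) = -0.001053
∂T/∂y = (23.6 − 22.8) / (-170 − 0) = -0.004706
|∇f| = √(-0.001053² + -0.004706²) = 0.004822 °C/m

0.00482 °C/m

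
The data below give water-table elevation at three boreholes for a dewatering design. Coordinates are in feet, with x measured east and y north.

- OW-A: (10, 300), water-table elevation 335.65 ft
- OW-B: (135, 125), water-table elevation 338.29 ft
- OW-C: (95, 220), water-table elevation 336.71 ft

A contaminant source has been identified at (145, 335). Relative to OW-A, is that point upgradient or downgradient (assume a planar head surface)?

downgradient

Three-point gradient (reference OW-A): Δ to OW-B = (125, -175, +2.64), Δ to OW-C = (85, -80, +1.06).
∂h/∂x = -0.005272, ∂h/∂y = -0.01885 (det = 4875).
Head at (145, 335) = 335.65 + (-0.005272)·(135) + (-0.01885)·(35) = 334.28 ft.
That is lower than the 335.65 ft at OW-A, so the point is downgradient.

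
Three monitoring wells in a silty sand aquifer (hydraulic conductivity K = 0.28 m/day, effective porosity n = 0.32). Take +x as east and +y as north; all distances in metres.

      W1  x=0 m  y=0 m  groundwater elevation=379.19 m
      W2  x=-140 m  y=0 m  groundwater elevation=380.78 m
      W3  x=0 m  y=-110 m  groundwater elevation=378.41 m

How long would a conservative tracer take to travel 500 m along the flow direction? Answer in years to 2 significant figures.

120 years

∂h/∂x = (380.78 − 379.19) / (-140 − 0) = -0.01136
∂h/∂y = (378.41 − 379.19) / (-110 − 0) = +0.007091
|∇h| = √(-0.01136² + 0.007091²) = 0.01339
Seepage velocity v = K·i/n = 0.28 × 0.01339 / 0.32 = 0.01172 m/day.
t = 500 / 0.01172 = 4.266e+04 days = 117 years.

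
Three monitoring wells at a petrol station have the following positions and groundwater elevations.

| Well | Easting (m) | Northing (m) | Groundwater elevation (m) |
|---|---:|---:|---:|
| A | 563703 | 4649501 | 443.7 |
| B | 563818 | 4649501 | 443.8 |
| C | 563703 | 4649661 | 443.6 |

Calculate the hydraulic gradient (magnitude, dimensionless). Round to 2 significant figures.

0.0011

∂h/∂x = (443.8 − 443.7) / (563818 − 563703) = +0.0008696
∂h/∂y = (443.6 − 443.7) / (4649661 − 4649501) = -0.0006250
|∇h| = √(0.0008696² + -0.0006250²) = 0.001071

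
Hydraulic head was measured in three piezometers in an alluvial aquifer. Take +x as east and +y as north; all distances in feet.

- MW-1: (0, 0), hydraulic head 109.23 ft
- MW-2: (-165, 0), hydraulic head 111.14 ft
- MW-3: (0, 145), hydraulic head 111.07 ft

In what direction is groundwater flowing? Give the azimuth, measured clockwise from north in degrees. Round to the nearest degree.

138°

∂h/∂x = (111.14 − 109.23) / (-165 − 0) = -0.01158
∂h/∂y = (111.07 − 109.23) / (145 − 0) = +0.01269
Flow direction (−∇h) has components (+0.01158 E, -0.01269 N).
Azimuth = atan2(E, N) = atan2(+0.01158, -0.01269) = 137.6° ≈ 138°.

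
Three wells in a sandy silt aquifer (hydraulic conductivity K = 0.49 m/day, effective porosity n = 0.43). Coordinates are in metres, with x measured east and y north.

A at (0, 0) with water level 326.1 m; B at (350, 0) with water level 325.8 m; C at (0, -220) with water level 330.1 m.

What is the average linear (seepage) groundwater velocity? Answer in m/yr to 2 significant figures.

∂h/∂x = (325.8 − 326.1) / (350 − 0) = -0.0008571
∂h/∂y = (330.1 − 326.1) / (-220 − 0) = -0.01818
|∇h| = √(-0.0008571² + -0.01818²) = 0.0182
Seepage velocity v = K·i/n = 0.49 × 0.0182 / 0.43 = 0.02074 m/day = 7.575 m/yr.

7.6 m/yr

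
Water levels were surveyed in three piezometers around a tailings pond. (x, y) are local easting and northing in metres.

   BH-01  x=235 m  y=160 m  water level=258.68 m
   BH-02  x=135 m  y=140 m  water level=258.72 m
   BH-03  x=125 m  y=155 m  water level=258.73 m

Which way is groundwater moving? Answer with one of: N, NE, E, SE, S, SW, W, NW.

SE

Differences from BH-01: to BH-02 (Δx, Δy, Δh) = (-100, -20, +0.04); to BH-03 = (-110, -5, +0.05).
Solve a·Δx + b·Δy = Δh: det = (-100)·(-5) − (-110)·(-20) = -1700.
∂h/∂x = [(+0.04)·(-5) − (+0.05)·(-20)] / -1700 = -0.0004706
∂h/∂y = [(-100)·(+0.05) − (-110)·(+0.04)] / -1700 = +0.0003529
Flow = −∇h = (+0.0004706 east, -0.0003529 north), which points southeast.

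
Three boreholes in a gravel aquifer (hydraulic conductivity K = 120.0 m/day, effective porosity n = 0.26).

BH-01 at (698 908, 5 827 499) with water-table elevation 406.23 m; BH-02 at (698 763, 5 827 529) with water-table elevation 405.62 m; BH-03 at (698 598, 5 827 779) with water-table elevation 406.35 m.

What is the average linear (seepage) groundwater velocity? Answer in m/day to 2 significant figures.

4.0 m/day

Taking BH-01 as reference: BH-02−BH-01 = (-145, 30, -0.61); BH-03−BH-01 = (-310, 280, +0.12).
Solve a·Δx + b·Δy = Δh: det = (-145)·280 − (-310)·30 = -31300.
∂h/∂x = [(-0.61)·280 − (+0.12)·30] / -31300 = +0.005572
∂h/∂y = [(-145)·(+0.12) − (-310)·(-0.61)] / -31300 = +0.006597
|∇h| = √(0.005572² + 0.006597²) = 0.008635
Seepage velocity v = K·i/n = 120.0 × 0.008635 / 0.26 = 3.985 m/day.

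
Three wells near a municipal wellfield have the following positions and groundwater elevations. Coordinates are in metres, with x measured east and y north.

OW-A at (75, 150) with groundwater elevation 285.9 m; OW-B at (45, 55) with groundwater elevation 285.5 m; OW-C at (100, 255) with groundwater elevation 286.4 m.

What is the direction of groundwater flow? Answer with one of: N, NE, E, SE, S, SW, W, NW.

SE

Differences from OW-A: to OW-B (Δx, Δy, Δh) = (-30, -95, -0.4); to OW-C = (25, 105, +0.5).
Solve a·Δx + b·Δy = Δh: det = (-30)·105 − 25·(-95) = -775.
∂h/∂x = [(-0.4)·105 − (+0.5)·(-95)] / -775 = -0.007097
∂h/∂y = [(-30)·(+0.5) − 25·(-0.4)] / -775 = +0.006452
Flow = −∇h = (+0.007097 east, -0.006452 north), which points southeast.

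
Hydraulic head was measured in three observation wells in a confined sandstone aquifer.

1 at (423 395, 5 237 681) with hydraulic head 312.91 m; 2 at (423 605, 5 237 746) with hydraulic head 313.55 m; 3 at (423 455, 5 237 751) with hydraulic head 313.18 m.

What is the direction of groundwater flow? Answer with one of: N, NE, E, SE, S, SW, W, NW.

Differences from 1: to 2 (Δx, Δy, Δh) = (210, 65, +0.64); to 3 = (60, 70, +0.27).
Solve a·Δx + b·Δy = Δh: det = 210·70 − 60·65 = 10800.
∂h/∂x = [(+0.64)·70 − (+0.27)·65] / 10800 = +0.002523
∂h/∂y = [210·(+0.27) − 60·(+0.64)] / 10800 = +0.001694
Flow = −∇h = (-0.002523 east, -0.001694 north), which points southwest.

SW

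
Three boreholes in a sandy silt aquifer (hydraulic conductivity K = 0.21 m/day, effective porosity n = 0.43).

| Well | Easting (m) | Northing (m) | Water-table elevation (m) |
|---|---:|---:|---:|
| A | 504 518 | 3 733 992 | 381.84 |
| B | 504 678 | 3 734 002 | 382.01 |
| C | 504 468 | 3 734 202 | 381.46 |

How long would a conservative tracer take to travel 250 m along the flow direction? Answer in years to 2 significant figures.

With h = a·x + b·y + c and A as origin, the differences give:
  160·a + 10·b = +0.17
  (-50)·a + 210·b = -0.38
Eliminate b (×210 and ×10, subtract): 34100·a = 39.500 → a = ∂h/∂x = +0.001158
Back-substitute: b = ∂h/∂y = -0.001534.
|∇h| = √(0.001158² + -0.001534²) = 0.001922
Seepage velocity v = K·i/n = 0.21 × 0.001922 / 0.43 = 0.0009387 m/day.
t = 250 / 0.0009387 = 2.663e+05 days = 729 years.

730 years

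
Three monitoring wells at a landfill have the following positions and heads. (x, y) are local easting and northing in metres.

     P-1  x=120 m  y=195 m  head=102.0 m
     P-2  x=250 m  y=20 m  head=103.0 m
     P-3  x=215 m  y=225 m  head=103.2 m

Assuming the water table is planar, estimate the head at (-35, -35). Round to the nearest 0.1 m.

99.5 m

Three-point gradient (reference P-1): Δ to P-2 = (130, -175, +1.0), Δ to P-3 = (95, 30, +1.2).
∂h/∂x = +0.01169, ∂h/∂y = +0.002972 (det = 20525).
h(-35, -35) = 102.0 + (+0.01169)·(-155) + (+0.002972)·(-230) = 102.0 -1.812 -0.684 = 99.504 m.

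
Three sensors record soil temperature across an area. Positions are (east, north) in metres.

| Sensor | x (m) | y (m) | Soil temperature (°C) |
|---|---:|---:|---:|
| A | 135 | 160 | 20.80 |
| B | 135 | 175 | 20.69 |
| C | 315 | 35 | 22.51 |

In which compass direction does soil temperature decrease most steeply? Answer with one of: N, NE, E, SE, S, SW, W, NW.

NW

Three-point gradient (reference A): Δ to B = (0, 15, -0.11), Δ to C = (180, -125, +1.71).
∂T/∂x = +0.004407, ∂T/∂y = -0.007333 (det = -2700).
Steepest decrease is along −∇f = (-0.004407 E, +0.007333 N) → northwest.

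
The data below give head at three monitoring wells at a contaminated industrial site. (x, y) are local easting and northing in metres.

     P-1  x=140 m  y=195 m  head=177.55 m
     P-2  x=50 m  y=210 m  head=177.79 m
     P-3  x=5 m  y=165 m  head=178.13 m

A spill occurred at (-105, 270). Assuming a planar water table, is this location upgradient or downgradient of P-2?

Differences from P-1: to P-2 (Δx, Δy, Δh) = (-90, 15, +0.24); to P-3 = (-135, -30, +0.58).
Solve a·Δx + b·Δy = Δh: det = (-90)·(-30) − (-135)·15 = 4725.
∂h/∂x = [(+0.24)·(-30) − (+0.58)·15] / 4725 = -0.003365
∂h/∂y = [(-90)·(+0.58) − (-135)·(+0.24)] / 4725 = -0.004190
Head at (-105, 270) = 177.55 + (-0.003365)·(-245) + (-0.004190)·(75) = 178.06 m.
That is higher than the 177.79 m at P-2, so the point is upgradient.

upgradient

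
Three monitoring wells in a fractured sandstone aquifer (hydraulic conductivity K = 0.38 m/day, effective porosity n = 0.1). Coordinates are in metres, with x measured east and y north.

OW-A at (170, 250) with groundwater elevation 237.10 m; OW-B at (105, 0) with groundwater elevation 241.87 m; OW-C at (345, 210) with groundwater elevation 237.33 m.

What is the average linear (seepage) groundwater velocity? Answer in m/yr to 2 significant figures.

Three-point gradient (reference OW-A): Δ to OW-B = (-65, -250, +4.77), Δ to OW-C = (175, -40, +0.23).
∂h/∂x = -0.002876, ∂h/∂y = -0.01833 (det = 46350).
|∇h| = √(-0.002876² + -0.01833²) = 0.01855
Seepage velocity v = K·i/n = 0.38 × 0.01855 / 0.1 = 0.07049 m/day = 25.75 m/yr.

26 m/yr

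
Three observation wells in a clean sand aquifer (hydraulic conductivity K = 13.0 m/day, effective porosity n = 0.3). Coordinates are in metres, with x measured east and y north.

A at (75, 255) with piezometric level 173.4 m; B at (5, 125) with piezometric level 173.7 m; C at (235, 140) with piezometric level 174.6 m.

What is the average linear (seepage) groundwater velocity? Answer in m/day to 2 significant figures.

0.27 m/day

With h = a·x + b·y + c and A as origin, the differences give:
  (-70)·a + (-130)·b = +0.3
  160·a + (-115)·b = +1.2
Eliminate b (×(-115) and ×(-130), subtract): 28850·a = 121.50 → a = ∂h/∂x = +0.004211
Back-substitute: b = ∂h/∂y = -0.004575.
|∇h| = √(0.004211² + -0.004575²) = 0.006218
Seepage velocity v = K·i/n = 13.0 × 0.006218 / 0.3 = 0.2694 m/day.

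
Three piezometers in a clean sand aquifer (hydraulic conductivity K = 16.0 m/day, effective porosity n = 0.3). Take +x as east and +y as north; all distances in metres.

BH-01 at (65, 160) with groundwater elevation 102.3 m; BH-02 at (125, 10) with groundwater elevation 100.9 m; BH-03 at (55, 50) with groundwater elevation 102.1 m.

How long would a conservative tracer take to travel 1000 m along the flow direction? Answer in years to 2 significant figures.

3.3 years

Three-point gradient (reference BH-01): Δ to BH-02 = (60, -150, -1.4), Δ to BH-03 = (-10, -110, -0.2).
∂h/∂x = -0.01531, ∂h/∂y = +0.003210 (det = -8100).
|∇h| = √(-0.01531² + 0.003210²) = 0.01564
Seepage velocity v = K·i/n = 16.0 × 0.01564 / 0.3 = 0.8341 m/day.
t = 1000 / 0.8341 = 1199 days = 3.28 years.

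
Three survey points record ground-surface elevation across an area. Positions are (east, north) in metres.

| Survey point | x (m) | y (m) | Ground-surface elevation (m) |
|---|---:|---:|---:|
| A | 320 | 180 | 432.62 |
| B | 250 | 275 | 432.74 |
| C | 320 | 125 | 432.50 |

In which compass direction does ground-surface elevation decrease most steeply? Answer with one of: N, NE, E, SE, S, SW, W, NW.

Differences from A: to B (Δx, Δy, Δh) = (-70, 95, +0.12); to C = (0, -55, -0.12).
Determinant of the coordinate differences = (-70)·(-55) − 0·95 = 3850.
∂z/∂x = [(+0.12)·(-55) − (-0.12)·95] / 3850 = +0.001247
∂z/∂y = [(-70)·(-0.12) − 0·(+0.12)] / 3850 = +0.002182
Steepest decrease is along −∇f = (-0.001247 E, -0.002182 N) → southwest.

SW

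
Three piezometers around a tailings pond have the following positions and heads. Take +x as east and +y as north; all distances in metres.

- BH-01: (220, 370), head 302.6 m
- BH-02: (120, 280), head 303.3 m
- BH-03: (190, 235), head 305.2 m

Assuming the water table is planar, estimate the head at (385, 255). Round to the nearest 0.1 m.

307.3 m

With h = a·x + b·y + c and BH-01 as origin, the differences give:
  (-100)·a + (-90)·b = +0.7
  (-30)·a + (-135)·b = +2.6
Eliminate b (×(-135) and ×(-90), subtract): 10800·a = 139.50 → a = ∂h/∂x = +0.01292
Back-substitute: b = ∂h/∂y = -0.02213.
h(385, 255) = 302.6 + (+0.01292)·(165) + (-0.02213)·(-115) = 302.6 +2.131 +2.545 = 307.276 m.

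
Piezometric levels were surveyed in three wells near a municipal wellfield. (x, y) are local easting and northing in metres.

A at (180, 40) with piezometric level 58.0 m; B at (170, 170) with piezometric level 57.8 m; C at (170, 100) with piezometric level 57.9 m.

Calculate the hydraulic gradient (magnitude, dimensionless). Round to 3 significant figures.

0.00202

Differences from A: to B (Δx, Δy, Δh) = (-10, 130, -0.2); to C = (-10, 60, -0.1).
Determinant of the coordinate differences = (-10)·60 − (-10)·130 = 700.
∂h/∂x = [(-0.2)·60 − (-0.1)·130] / 700 = +0.001429
∂h/∂y = [(-10)·(-0.1) − (-10)·(-0.2)] / 700 = -0.001429
|∇h| = √(0.001429² + -0.001429²) = 0.002021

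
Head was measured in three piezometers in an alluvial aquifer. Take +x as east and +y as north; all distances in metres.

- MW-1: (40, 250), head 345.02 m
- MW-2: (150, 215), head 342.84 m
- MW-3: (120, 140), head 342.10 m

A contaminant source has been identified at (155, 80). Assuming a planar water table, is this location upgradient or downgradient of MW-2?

With h = a·x + b·y + c and MW-1 as origin, the differences give:
  110·a + (-35)·b = -2.18
  80·a + (-110)·b = -2.92
Eliminate b (×(-110) and ×(-35), subtract): -9300·a = 137.600 → a = ∂h/∂x = -0.01480
Back-substitute: b = ∂h/∂y = +0.01578.
Head at (155, 80) = 345.02 + (-0.01480)·(115) + (+0.01578)·(-170) = 340.64 m.
That is lower than the 342.84 m at MW-2, so the point is downgradient.

downgradient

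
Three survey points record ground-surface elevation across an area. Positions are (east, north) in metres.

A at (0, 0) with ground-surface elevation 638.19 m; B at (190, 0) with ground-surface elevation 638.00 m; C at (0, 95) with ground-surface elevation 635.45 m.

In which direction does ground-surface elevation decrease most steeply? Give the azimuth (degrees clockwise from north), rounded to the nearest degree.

002°

∂z/∂x = (638.00 − 638.19) / (190 − 0) = -0.001000
∂z/∂y = (635.45 − 638.19) / (95 − 0) = -0.02884
Steepest decrease is along −∇f: components (+0.001000 E, +0.02884 N).
Azimuth = atan2(+0.001000, +0.02884) = 2.0° ≈ 002°.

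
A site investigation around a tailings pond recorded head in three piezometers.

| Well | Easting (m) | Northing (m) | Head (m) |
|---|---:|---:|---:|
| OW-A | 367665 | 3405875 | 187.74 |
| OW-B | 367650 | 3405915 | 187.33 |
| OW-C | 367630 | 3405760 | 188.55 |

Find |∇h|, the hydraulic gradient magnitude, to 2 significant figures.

Three-point gradient (reference OW-A): Δ to OW-B = (-15, 40, -0.41), Δ to OW-C = (-35, -115, +0.81).
∂h/∂x = +0.004720, ∂h/∂y = -0.008480 (det = 3125).
|∇h| = √(0.004720² + -0.008480²) = 0.009705

0.0097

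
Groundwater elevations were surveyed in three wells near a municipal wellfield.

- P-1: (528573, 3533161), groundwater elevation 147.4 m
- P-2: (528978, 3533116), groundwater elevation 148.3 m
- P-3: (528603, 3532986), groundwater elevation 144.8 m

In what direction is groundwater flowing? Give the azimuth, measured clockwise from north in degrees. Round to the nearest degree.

With h = a·x + b·y + c and P-1 as origin, the differences give:
  405·a + (-45)·b = +0.9
  30·a + (-175)·b = -2.6
Eliminate b (×(-175) and ×(-45), subtract): -69525·a = -274.50 → a = ∂h/∂x = +0.003948
Back-substitute: b = ∂h/∂y = +0.01553.
Flow direction (−∇h) has components (-0.003948 E, -0.01553 N).
Azimuth = atan2(E, N) = atan2(-0.003948, -0.01553) = 194.3° ≈ 194°.

194°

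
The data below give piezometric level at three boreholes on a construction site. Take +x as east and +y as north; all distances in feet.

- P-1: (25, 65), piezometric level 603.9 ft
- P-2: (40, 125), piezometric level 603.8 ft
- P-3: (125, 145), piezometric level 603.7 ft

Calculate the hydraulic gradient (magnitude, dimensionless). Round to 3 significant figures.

Taking P-1 as reference: P-2−P-1 = (15, 60, -0.1); P-3−P-1 = (100, 80, -0.2).
Solve a·Δx + b·Δy = Δh: det = 15·80 − 100·60 = -4800.
∂h/∂x = [(-0.1)·80 − (-0.2)·60] / -4800 = -0.0008333
∂h/∂y = [15·(-0.2) − 100·(-0.1)] / -4800 = -0.001458
|∇h| = √(-0.0008333² + -0.001458²) = 0.001679

0.00168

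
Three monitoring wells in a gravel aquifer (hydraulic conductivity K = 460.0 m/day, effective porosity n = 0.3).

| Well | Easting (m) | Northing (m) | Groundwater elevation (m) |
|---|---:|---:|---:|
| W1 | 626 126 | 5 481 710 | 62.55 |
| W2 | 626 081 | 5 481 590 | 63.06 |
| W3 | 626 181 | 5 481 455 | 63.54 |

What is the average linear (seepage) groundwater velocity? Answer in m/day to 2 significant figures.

6.2 m/day

Taking W1 as reference: W2−W1 = (-45, -120, +0.51); W3−W1 = (55, -255, +0.99).
Solve a·Δx + b·Δy = Δh: det = (-45)·(-255) − 55·(-120) = 18075.
∂h/∂x = [(+0.51)·(-255) − (+0.99)·(-120)] / 18075 = -0.0006224
∂h/∂y = [(-45)·(+0.99) − 55·(+0.51)] / 18075 = -0.004017
|∇h| = √(-0.0006224² + -0.004017²) = 0.004065
Seepage velocity v = K·i/n = 460.0 × 0.004065 / 0.3 = 6.233 m/day.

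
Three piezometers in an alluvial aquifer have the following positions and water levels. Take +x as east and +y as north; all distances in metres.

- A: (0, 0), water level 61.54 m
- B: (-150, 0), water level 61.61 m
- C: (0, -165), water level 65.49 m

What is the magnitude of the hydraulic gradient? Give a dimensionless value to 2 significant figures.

∂h/∂x = (61.61 − 61.54) / (-150 − 0) = -0.0004667
∂h/∂y = (65.49 − 61.54) / (-165 − 0) = -0.02394
|∇h| = √(-0.0004667² + -0.02394²) = 0.02394

0.024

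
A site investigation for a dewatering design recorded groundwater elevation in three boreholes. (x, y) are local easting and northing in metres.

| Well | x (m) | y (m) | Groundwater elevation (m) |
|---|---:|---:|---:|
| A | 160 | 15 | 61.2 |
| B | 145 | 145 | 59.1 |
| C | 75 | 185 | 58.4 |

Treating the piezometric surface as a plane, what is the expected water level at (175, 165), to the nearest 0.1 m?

With h = a·x + b·y + c and A as origin, the differences give:
  (-15)·a + 130·b = -2.1
  (-85)·a + 170·b = -2.8
Eliminate b (×170 and ×130, subtract): 8500·a = 7.00 → a = ∂h/∂x = +0.0008235
Back-substitute: b = ∂h/∂y = -0.01606.
h(175, 165) = 61.2 + (+0.0008235)·(15) + (-0.01606)·(150) = 61.2 +0.012 -2.409 = 58.804 m.

58.8 m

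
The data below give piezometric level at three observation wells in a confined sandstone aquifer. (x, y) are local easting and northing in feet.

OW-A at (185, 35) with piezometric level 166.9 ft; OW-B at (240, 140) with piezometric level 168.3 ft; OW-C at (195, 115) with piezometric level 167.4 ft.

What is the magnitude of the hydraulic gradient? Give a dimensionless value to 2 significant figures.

0.018

Taking OW-A as reference: OW-B−OW-A = (55, 105, +1.4); OW-C−OW-A = (10, 80, +0.5).
Determinant of the coordinate differences = 55·80 − 10·105 = 3350.
∂h/∂x = [(+1.4)·80 − (+0.5)·105] / 3350 = +0.01776
∂h/∂y = [55·(+0.5) − 10·(+1.4)] / 3350 = +0.004030
|∇h| = √(0.01776² + 0.004030²) = 0.01821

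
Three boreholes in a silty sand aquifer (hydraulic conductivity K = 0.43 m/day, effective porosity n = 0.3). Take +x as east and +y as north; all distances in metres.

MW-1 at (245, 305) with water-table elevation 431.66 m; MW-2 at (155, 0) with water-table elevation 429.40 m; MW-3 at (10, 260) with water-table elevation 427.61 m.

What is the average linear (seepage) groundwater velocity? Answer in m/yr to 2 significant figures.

Differences from MW-1: to MW-2 (Δx, Δy, Δh) = (-90, -305, -2.26); to MW-3 = (-235, -45, -4.05).
Determinant of the coordinate differences = (-90)·(-45) − (-235)·(-305) = -67625.
∂h/∂x = [(-2.26)·(-45) − (-4.05)·(-305)] / -67625 = +0.01676
∂h/∂y = [(-90)·(-4.05) − (-235)·(-2.26)] / -67625 = +0.002464
|∇h| = √(0.01676² + 0.002464²) = 0.01694
Seepage velocity v = K·i/n = 0.43 × 0.01694 / 0.3 = 0.02428 m/day = 8.868 m/yr.

8.9 m/yr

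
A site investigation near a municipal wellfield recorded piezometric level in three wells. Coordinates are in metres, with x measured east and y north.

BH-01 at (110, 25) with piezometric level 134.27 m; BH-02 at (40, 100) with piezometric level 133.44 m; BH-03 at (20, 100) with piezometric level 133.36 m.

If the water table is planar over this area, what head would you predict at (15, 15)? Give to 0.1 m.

134.0 m

Taking BH-01 as reference: BH-02−BH-01 = (-70, 75, -0.83); BH-03−BH-01 = (-90, 75, -0.91).
Solve a·Δx + b·Δy = Δh: det = (-70)·75 − (-90)·75 = 1500.
∂h/∂x = [(-0.83)·75 − (-0.91)·75] / 1500 = +0.004000
∂h/∂y = [(-70)·(-0.91) − (-90)·(-0.83)] / 1500 = -0.007333
h(15, 15) = 134.27 + (+0.004000)·(-95) + (-0.007333)·(-10) = 134.27 -0.380 +0.073 = 133.963 m.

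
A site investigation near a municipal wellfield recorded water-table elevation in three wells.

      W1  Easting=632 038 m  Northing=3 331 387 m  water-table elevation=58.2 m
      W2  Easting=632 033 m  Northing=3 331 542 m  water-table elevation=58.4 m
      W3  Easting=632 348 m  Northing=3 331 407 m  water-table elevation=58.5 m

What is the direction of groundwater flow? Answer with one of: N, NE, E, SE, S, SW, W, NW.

Three-point gradient (reference W1): Δ to W2 = (-5, 155, +0.2), Δ to W3 = (310, 20, +0.3).
∂h/∂x = +0.0008827, ∂h/∂y = +0.001319 (det = -48150).
Flow = −∇h = (-0.0008827 east, -0.001319 north), which points southwest.

SW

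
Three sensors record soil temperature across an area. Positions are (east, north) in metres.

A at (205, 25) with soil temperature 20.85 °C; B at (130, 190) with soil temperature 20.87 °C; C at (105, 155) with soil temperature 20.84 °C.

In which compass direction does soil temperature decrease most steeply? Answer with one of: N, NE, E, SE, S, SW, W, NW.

With T = a·x + b·y + c and A as origin, the differences give:
  (-75)·a + 165·b = +0.02
  (-100)·a + 130·b = -0.01
Eliminate b (×130 and ×165, subtract): 6750·a = 4.250 → a = ∂T/∂x = +0.0006296
Back-substitute: b = ∂T/∂y = +0.0004074.
Steepest decrease is along −∇f = (-0.0006296 E, -0.0004074 N) → southwest.

SW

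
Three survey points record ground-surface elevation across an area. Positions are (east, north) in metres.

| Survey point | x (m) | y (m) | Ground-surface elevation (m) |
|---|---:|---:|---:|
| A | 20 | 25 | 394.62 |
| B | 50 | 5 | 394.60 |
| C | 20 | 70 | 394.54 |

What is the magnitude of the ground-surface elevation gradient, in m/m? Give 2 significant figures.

With z = a·x + b·y + c and A as origin, the differences give:
  30·a + (-20)·b = -0.02
  0·a + 45·b = -0.08
Eliminate b (×45 and ×(-20), subtract): 1350·a = -2.500 → a = ∂z/∂x = -0.001852
Back-substitute: b = ∂z/∂y = -0.001778.
|∇f| = √(-0.001852² + -0.001778²) = 0.002567 m/m

0.0026 m/m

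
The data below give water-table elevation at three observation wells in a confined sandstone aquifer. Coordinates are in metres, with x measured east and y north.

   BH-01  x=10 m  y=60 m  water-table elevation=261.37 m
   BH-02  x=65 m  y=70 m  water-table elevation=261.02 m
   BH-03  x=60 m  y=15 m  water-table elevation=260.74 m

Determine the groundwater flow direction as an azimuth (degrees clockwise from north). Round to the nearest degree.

Taking BH-01 as reference: BH-02−BH-01 = (55, 10, -0.35); BH-03−BH-01 = (50, -45, -0.63).
Solve a·Δx + b·Δy = Δh: det = 55·(-45) − 50·10 = -2975.
∂h/∂x = [(-0.35)·(-45) − (-0.63)·10] / -2975 = -0.007412
∂h/∂y = [55·(-0.63) − 50·(-0.35)] / -2975 = +0.005765
Flow direction (−∇h) has components (+0.007412 E, -0.005765 N).
Azimuth = atan2(E, N) = atan2(+0.007412, -0.005765) = 127.9° ≈ 128°.

128°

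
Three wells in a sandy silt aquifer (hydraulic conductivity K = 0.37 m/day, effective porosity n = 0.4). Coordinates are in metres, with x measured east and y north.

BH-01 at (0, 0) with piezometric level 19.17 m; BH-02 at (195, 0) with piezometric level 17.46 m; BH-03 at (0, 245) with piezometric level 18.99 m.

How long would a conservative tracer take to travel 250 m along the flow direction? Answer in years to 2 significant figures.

∂h/∂x = (17.46 − 19.17) / (195 − 0) = -0.008769
∂h/∂y = (18.99 − 19.17) / (245 − 0) = -0.0007347
|∇h| = √(-0.008769² + -0.0007347²) = 0.0088
Seepage velocity v = K·i/n = 0.37 × 0.0088 / 0.4 = 0.00814 m/day.
t = 250 / 0.00814 = 3.071e+04 days = 84.1 years.

84 years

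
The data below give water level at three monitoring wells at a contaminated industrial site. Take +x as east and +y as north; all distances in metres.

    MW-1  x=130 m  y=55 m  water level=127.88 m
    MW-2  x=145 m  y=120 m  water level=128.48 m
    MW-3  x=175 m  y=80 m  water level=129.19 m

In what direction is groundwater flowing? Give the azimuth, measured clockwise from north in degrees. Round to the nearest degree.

264°

Taking MW-1 as reference: MW-2−MW-1 = (15, 65, +0.60); MW-3−MW-1 = (45, 25, +1.31).
Determinant of the coordinate differences = 15·25 − 45·65 = -2550.
∂h/∂x = [(+0.60)·25 − (+1.31)·65] / -2550 = +0.02751
∂h/∂y = [15·(+1.31) − 45·(+0.60)] / -2550 = +0.002882
Flow direction (−∇h) has components (-0.02751 E, -0.002882 N).
Azimuth = atan2(E, N) = atan2(-0.02751, -0.002882) = 264.0° ≈ 264°.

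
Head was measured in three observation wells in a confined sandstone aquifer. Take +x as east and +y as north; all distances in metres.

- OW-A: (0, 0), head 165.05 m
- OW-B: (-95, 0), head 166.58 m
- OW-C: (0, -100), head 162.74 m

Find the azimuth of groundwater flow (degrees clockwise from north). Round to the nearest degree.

∂h/∂x = (166.58 − 165.05) / (-95 − 0) = -0.01611
∂h/∂y = (162.74 − 165.05) / (-100 − 0) = +0.02310
Flow direction (−∇h) has components (+0.01611 E, -0.02310 N).
Azimuth = atan2(E, N) = atan2(+0.01611, -0.02310) = 145.1° ≈ 145°.

145°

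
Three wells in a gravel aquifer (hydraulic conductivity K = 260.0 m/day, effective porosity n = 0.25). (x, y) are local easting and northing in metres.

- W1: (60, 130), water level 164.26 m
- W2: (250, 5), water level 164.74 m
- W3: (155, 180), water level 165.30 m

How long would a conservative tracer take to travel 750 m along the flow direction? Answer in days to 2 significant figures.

With h = a·x + b·y + c and W1 as origin, the differences give:
  190·a + (-125)·b = +0.48
  95·a + 50·b = +1.04
Eliminate b (×50 and ×(-125), subtract): 21375·a = 154.000 → a = ∂h/∂x = +0.007205
Back-substitute: b = ∂h/∂y = +0.007111.
|∇h| = √(0.007205² + 0.007111²) = 0.01012
Seepage velocity v = K·i/n = 260.0 × 0.01012 / 0.25 = 10.52 m/day.
t = 750 / 10.52 = 71.29 days.

71 days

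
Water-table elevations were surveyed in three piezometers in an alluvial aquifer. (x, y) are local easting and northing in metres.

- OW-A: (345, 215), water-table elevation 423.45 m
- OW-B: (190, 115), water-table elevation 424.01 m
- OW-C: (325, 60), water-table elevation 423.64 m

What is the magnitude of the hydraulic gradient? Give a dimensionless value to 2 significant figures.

0.0032

With h = a·x + b·y + c and OW-A as origin, the differences give:
  (-155)·a + (-100)·b = +0.56
  (-20)·a + (-155)·b = +0.19
Eliminate b (×(-155) and ×(-100), subtract): 22025·a = -67.800 → a = ∂h/∂x = -0.003078
Back-substitute: b = ∂h/∂y = -0.0008286.
|∇h| = √(-0.003078² + -0.0008286²) = 0.003188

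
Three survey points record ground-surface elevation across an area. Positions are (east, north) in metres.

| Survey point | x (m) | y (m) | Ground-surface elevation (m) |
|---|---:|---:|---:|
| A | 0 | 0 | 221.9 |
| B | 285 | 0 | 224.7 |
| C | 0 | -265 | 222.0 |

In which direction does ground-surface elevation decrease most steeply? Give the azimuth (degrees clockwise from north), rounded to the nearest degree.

272°

∂z/∂x = (224.7 − 221.9) / (285 − 0) = +0.009825
∂z/∂y = (222.0 − 221.9) / (-265 − 0) = -0.0003774
Steepest decrease is along −∇f: components (-0.009825 E, +0.0003774 N).
Azimuth = atan2(-0.009825, +0.0003774) = 272.2° ≈ 272°.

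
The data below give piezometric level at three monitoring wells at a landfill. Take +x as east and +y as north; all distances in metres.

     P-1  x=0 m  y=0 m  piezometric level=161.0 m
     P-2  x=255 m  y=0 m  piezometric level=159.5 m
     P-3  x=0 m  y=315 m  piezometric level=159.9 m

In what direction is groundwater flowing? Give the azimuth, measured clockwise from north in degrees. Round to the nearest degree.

059°

∂h/∂x = (159.5 − 161.0) / (255 − 0) = -0.005882
∂h/∂y = (159.9 − 161.0) / (315 − 0) = -0.003492
Flow direction (−∇h) has components (+0.005882 E, +0.003492 N).
Azimuth = atan2(E, N) = atan2(+0.005882, +0.003492) = 59.3° ≈ 059°.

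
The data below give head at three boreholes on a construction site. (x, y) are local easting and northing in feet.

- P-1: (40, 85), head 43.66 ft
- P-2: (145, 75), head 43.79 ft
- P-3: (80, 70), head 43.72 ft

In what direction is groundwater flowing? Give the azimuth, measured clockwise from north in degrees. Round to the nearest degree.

Differences from P-1: to P-2 (Δx, Δy, Δh) = (105, -10, +0.13); to P-3 = (40, -15, +0.06).
Solve a·Δx + b·Δy = Δh: det = 105·(-15) − 40·(-10) = -1175.
∂h/∂x = [(+0.13)·(-15) − (+0.06)·(-10)] / -1175 = +0.001149
∂h/∂y = [105·(+0.06) − 40·(+0.13)] / -1175 = -0.0009362
Flow direction (−∇h) has components (-0.001149 E, +0.0009362 N).
Azimuth = atan2(E, N) = atan2(-0.001149, +0.0009362) = 309.2° ≈ 309°.

309°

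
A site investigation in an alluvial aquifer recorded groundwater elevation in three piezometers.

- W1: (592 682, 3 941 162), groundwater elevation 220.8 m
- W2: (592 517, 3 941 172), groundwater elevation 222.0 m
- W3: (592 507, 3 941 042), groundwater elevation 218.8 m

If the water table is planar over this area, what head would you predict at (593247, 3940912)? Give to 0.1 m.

Differences from W1: to W2 (Δx, Δy, Δh) = (-165, 10, +1.2); to W3 = (-175, -120, -2.0).
Determinant of the coordinate differences = (-165)·(-120) − (-175)·10 = 21550.
∂h/∂x = [(+1.2)·(-120) − (-2.0)·10] / 21550 = -0.005754
∂h/∂y = [(-165)·(-2.0) − (-175)·(+1.2)] / 21550 = +0.02506
h(593247, 3940912) = 220.8 + (-0.005754)·(565) + (+0.02506)·(-250) = 220.8 -3.251 -6.265 = 211.284 m.

211.3 m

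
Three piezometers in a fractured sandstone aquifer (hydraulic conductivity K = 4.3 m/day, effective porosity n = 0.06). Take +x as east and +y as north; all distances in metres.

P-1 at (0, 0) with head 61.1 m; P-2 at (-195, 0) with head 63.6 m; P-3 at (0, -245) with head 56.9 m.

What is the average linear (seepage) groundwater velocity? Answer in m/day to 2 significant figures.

∂h/∂x = (63.6 − 61.1) / (-195 − 0) = -0.01282
∂h/∂y = (56.9 − 61.1) / (-245 − 0) = +0.01714
|∇h| = √(-0.01282² + 0.01714²) = 0.0214
Seepage velocity v = K·i/n = 4.3 × 0.0214 / 0.06 = 1.534 m/day.

1.5 m/day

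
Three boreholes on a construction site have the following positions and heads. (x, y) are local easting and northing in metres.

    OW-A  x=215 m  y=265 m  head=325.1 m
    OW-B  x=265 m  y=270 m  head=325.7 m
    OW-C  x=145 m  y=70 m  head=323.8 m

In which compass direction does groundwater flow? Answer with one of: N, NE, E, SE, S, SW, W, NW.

W

With h = a·x + b·y + c and OW-A as origin, the differences give:
  50·a + 5·b = +0.6
  (-70)·a + (-195)·b = -1.3
Eliminate b (×(-195) and ×5, subtract): -9400·a = -110.50 → a = ∂h/∂x = +0.01176
Back-substitute: b = ∂h/∂y = +0.002447.
Flow = −∇h = (-0.01176 east, -0.002447 north), which points west.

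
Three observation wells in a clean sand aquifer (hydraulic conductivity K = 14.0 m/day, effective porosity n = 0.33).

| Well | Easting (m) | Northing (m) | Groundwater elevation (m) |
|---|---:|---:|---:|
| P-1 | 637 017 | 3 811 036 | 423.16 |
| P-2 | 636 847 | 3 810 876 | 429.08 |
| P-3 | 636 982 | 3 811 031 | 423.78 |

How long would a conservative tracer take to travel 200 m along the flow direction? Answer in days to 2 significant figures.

180 days

With h = a·x + b·y + c and P-1 as origin, the differences give:
  (-170)·a + (-160)·b = +5.92
  (-35)·a + (-5)·b = +0.62
Eliminate b (×(-5) and ×(-160), subtract): -4750·a = 69.600 → a = ∂h/∂x = -0.01465
Back-substitute: b = ∂h/∂y = -0.02143.
|∇h| = √(-0.01465² + -0.02143²) = 0.02596
Seepage velocity v = K·i/n = 14.0 × 0.02596 / 0.33 = 1.101 m/day.
t = 200 / 1.101 = 181.7 days.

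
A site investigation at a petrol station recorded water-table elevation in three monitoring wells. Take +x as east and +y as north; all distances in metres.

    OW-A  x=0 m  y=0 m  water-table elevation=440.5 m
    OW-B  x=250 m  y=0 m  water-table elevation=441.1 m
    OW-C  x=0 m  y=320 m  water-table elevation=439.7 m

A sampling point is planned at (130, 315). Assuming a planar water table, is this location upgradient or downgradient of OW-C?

upgradient

∂h/∂x = (441.1 − 440.5) / (250 − 0) = +0.002400
∂h/∂y = (439.7 − 440.5) / (320 − 0) = -0.002500
Head at (130, 315) = 440.5 + (+0.002400)·(130) + (-0.002500)·(315) = 440.02 m.
That is higher than the 439.7 m at OW-C, so the point is upgradient.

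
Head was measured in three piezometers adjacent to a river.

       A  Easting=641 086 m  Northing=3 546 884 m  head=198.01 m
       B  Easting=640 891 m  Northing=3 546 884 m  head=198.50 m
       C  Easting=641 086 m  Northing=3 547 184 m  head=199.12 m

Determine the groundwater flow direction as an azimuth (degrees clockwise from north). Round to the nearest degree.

146°

∂h/∂x = (198.50 − 198.01) / (640891 − 641086) = -0.002513
∂h/∂y = (199.12 − 198.01) / (3547184 − 3546884) = +0.003700
Flow direction (−∇h) has components (+0.002513 E, -0.003700 N).
Azimuth = atan2(E, N) = atan2(+0.002513, -0.003700) = 145.8° ≈ 146°.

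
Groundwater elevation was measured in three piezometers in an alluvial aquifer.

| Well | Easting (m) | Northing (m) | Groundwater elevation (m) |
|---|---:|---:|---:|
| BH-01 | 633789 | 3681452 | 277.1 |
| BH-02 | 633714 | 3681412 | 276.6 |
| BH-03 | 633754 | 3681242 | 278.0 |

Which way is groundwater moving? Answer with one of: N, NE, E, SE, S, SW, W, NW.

Differences from BH-01: to BH-02 (Δx, Δy, Δh) = (-75, -40, -0.5); to BH-03 = (-35, -210, +0.9).
Determinant of the coordinate differences = (-75)·(-210) − (-35)·(-40) = 14350.
∂h/∂x = [(-0.5)·(-210) − (+0.9)·(-40)] / 14350 = +0.009826
∂h/∂y = [(-75)·(+0.9) − (-35)·(-0.5)] / 14350 = -0.005923
Flow = −∇h = (-0.009826 east, +0.005923 north), which points northwest.

NW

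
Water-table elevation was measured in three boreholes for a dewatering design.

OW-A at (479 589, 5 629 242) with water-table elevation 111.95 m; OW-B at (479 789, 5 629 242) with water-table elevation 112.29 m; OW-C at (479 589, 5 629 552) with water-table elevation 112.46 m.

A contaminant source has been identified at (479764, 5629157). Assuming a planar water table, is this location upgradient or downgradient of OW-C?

∂h/∂x = (112.29 − 111.95) / (479789 − 479589) = +0.001700
∂h/∂y = (112.46 − 111.95) / (5629552 − 5629242) = +0.001645
Head at (479764, 5629157) = 111.95 + (+0.001700)·(175) + (+0.001645)·(-85) = 112.11 m.
That is lower than the 112.46 m at OW-C, so the point is downgradient.

downgradient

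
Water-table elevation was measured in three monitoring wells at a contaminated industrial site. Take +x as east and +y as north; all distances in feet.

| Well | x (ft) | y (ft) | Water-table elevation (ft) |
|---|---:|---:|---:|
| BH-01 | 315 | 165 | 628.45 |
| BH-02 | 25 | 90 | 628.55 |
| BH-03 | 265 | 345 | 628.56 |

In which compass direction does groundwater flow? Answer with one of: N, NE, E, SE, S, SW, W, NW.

SE

Differences from BH-01: to BH-02 (Δx, Δy, Δh) = (-290, -75, +0.10); to BH-03 = (-50, 180, +0.11).
Solve a·Δx + b·Δy = Δh: det = (-290)·180 − (-50)·(-75) = -55950.
∂h/∂x = [(+0.10)·180 − (+0.11)·(-75)] / -55950 = -0.0004692
∂h/∂y = [(-290)·(+0.11) − (-50)·(+0.10)] / -55950 = +0.0004808
Flow = −∇h = (+0.0004692 east, -0.0004808 north), which points southeast.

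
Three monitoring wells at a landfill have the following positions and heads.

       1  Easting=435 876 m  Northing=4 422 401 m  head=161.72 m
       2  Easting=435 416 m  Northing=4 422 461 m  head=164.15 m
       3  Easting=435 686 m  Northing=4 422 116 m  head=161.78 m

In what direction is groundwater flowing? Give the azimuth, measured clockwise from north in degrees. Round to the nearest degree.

Differences from 1: to 2 (Δx, Δy, Δh) = (-460, 60, +2.43); to 3 = (-190, -285, +0.06).
Determinant of the coordinate differences = (-460)·(-285) − (-190)·60 = 142500.
∂h/∂x = [(+2.43)·(-285) − (+0.06)·60] / 142500 = -0.004885
∂h/∂y = [(-460)·(+0.06) − (-190)·(+2.43)] / 142500 = +0.003046
Flow direction (−∇h) has components (+0.004885 E, -0.003046 N).
Azimuth = atan2(E, N) = atan2(+0.004885, -0.003046) = 121.9° ≈ 122°.

122°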